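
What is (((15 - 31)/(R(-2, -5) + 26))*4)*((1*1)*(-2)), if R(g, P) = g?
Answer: 16/3 ≈ 5.3333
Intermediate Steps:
(((15 - 31)/(R(-2, -5) + 26))*4)*((1*1)*(-2)) = (((15 - 31)/(-2 + 26))*4)*((1*1)*(-2)) = (-16/24*4)*(1*(-2)) = (-16*1/24*4)*(-2) = -⅔*4*(-2) = -8/3*(-2) = 16/3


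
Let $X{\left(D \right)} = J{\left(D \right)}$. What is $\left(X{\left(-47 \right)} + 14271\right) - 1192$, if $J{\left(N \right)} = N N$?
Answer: $15288$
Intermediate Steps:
$J{\left(N \right)} = N^{2}$
$X{\left(D \right)} = D^{2}$
$\left(X{\left(-47 \right)} + 14271\right) - 1192 = \left(\left(-47\right)^{2} + 14271\right) - 1192 = \left(2209 + 14271\right) - 1192 = 16480 - 1192 = 15288$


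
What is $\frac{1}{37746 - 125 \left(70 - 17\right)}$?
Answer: $\frac{1}{31121} \approx 3.2133 \cdot 10^{-5}$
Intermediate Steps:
$\frac{1}{37746 - 125 \left(70 - 17\right)} = \frac{1}{37746 - 6625} = \frac{1}{31121}$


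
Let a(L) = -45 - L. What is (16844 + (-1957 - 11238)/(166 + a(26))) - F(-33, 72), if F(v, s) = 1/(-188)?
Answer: 59670655/3572 ≈ 16705.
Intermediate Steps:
F(v, s) = -1/188
(16844 + (-1957 - 11238)/(166 + a(26))) - F(-33, 72) = (16844 + (-1957 - 11238)/(166 + (-45 - 1*26))) - 1*(-1/188) = (16844 - 13195/(166 + (-45 - 26))) + 1/188 = (16844 - 13195/(166 - 71)) + 1/188 = (16844 - 13195/95) + 1/188 = (16844 - 13195*1/95) + 1/188 = (16844 - 2639/19) + 1/188 = 317397/19 + 1/188 = 59670655/3572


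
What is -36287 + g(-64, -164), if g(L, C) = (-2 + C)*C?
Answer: -9063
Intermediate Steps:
g(L, C) = C*(-2 + C)
-36287 + g(-64, -164) = -36287 - 164*(-2 - 164) = -36287 - 164*(-166) = -36287 + 27224 = -9063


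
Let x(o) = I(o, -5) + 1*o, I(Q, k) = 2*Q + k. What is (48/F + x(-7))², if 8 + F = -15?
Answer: 417316/529 ≈ 788.88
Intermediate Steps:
I(Q, k) = k + 2*Q
F = -23 (F = -8 - 15 = -23)
x(o) = -5 + 3*o (x(o) = (-5 + 2*o) + 1*o = (-5 + 2*o) + o = -5 + 3*o)
(48/F + x(-7))² = (48/(-23) + (-5 + 3*(-7)))² = (48*(-1/23) + (-5 - 21))² = (-48/23 - 26)² = (-646/23)² = 417316/529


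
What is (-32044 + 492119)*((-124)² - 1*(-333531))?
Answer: 160523388025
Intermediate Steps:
(-32044 + 492119)*((-124)² - 1*(-333531)) = 460075*(15376 + 333531) = 460075*348907 = 160523388025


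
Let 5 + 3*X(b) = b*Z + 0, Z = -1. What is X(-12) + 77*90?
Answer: 20797/3 ≈ 6932.3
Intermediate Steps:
X(b) = -5/3 - b/3 (X(b) = -5/3 + (b*(-1) + 0)/3 = -5/3 + (-b + 0)/3 = -5/3 + (-b)/3 = -5/3 - b/3)
X(-12) + 77*90 = (-5/3 - ⅓*(-12)) + 77*90 = (-5/3 + 4) + 6930 = 7/3 + 6930 = 20797/3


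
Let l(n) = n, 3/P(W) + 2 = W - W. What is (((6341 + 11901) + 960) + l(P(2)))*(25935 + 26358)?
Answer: 2008103493/2 ≈ 1.0041e+9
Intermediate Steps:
P(W) = -3/2 (P(W) = 3/(-2 + (W - W)) = 3/(-2 + 0) = 3/(-2) = 3*(-1/2) = -3/2)
(((6341 + 11901) + 960) + l(P(2)))*(25935 + 26358) = (((6341 + 11901) + 960) - 3/2)*(25935 + 26358) = ((18242 + 960) - 3/2)*52293 = (19202 - 3/2)*52293 = (38401/2)*52293 = 2008103493/2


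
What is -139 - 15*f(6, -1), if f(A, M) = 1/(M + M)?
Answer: -263/2 ≈ -131.50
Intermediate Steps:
f(A, M) = 1/(2*M)
-139 - 15*f(6, -1) = -139 - 15/(2*(-1)) = -139 - 15*(-1)/2 = -139 - 15*(-½) = -139 + 15/2 = -263/2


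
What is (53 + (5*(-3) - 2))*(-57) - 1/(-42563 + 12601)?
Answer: -61482023/29962 ≈ -2052.0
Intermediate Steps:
(53 + (5*(-3) - 2))*(-57) - 1/(-42563 + 12601) = (53 + (-15 - 2))*(-57) - 1/(-29962) = (53 - 17)*(-57) - 1*(-1/29962) = 36*(-57) + 1/29962 = -2052 + 1/29962 = -61482023/29962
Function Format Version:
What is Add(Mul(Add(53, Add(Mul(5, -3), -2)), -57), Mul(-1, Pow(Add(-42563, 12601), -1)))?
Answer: Rational(-61482023, 29962) ≈ -2052.0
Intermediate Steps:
Add(Mul(Add(53, Add(Mul(5, -3), -2)), -57), Mul(-1, Pow(Add(-42563, 12601), -1))) = Add(Mul(Add(53, Add(-15, -2)), -57), Mul(-1, Pow(-29962, -1))) = Add(Mul(Add(53, -17), -57), Mul(-1, Rational(-1, 29962))) = Add(Mul(36, -57), Rational(1, 29962)) = Add(-2052, Rational(1, 29962)) = Rational(-61482023, 29962)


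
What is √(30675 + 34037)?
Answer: 2*√16178 ≈ 254.39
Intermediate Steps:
√(30675 + 34037) = √64712 = 2*√16178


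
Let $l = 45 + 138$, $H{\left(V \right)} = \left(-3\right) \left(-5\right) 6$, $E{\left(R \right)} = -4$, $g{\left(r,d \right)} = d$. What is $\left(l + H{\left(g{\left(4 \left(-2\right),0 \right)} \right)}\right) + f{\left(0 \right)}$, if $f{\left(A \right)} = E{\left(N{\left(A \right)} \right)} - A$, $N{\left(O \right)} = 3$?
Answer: $269$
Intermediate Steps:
$H{\left(V \right)} = 90$ ($H{\left(V \right)} = 15 \cdot 6 = 90$)
$l = 183$
$f{\left(A \right)} = -4 - A$
$\left(l + H{\left(g{\left(4 \left(-2\right),0 \right)} \right)}\right) + f{\left(0 \right)} = \left(183 + 90\right) - 4 = 273 + \left(-4 + 0\right) = 273 - 4 = 269$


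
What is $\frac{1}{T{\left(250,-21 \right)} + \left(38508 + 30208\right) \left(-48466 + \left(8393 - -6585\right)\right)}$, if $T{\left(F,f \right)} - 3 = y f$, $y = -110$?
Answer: $- \frac{1}{2301159095} \approx -4.3456 \cdot 10^{-10}$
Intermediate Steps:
$T{\left(F,f \right)} = 3 - 110 f$
$\frac{1}{T{\left(250,-21 \right)} + \left(38508 + 30208\right) \left(-48466 + \left(8393 - -6585\right)\right)} = \frac{1}{\left(3 - -2310\right) + \left(38508 + 30208\right) \left(-48466 + \left(8393 - -6585\right)\right)} = \frac{1}{\left(3 + 2310\right) + 68716 \left(-48466 + \left(8393 + 6585\right)\right)} = \frac{1}{2313 + 68716 \left(-48466 + 14978\right)} = \frac{1}{2313 + 68716 \left(-33488\right)} = \frac{1}{2313 - 2301161408} = \frac{1}{-2301159095} = - \frac{1}{2301159095}$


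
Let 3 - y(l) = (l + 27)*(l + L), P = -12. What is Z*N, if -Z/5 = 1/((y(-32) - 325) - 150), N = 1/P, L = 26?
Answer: -5/6024 ≈ -0.00083001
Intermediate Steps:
y(l) = 3 - (26 + l)*(27 + l) (y(l) = 3 - (l + 27)*(l + 26) = 3 - (27 + l)*(26 + l) = 3 - (26 + l)*(27 + l))
N = -1/12 (N = 1/(-12) = -1/12 ≈ -0.083333)
Z = 5/502 (Z = -5/(((-699 - 1*(-32)² - 53*(-32)) - 325) - 150) = -5/(((-699 - 1*1024 + 1696) - 325) - 150) = -5/(((-699 - 1024 + 1696) - 325) - 150) = -5/((-27 - 325) - 150) = -5/(-352 - 150) = -5/(-502) = -5*(-1/502) = 5/502 ≈ 0.0099602)
Z*N = (5/502)*(-1/12) = -5/6024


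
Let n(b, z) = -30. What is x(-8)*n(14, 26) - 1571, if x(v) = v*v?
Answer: -3491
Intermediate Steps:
x(v) = v**2
x(-8)*n(14, 26) - 1571 = (-8)**2*(-30) - 1571 = 64*(-30) - 1571 = -1920 - 1571 = -3491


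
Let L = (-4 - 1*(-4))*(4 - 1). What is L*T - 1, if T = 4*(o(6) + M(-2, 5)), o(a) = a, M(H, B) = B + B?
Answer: -1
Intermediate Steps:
M(H, B) = 2*B
L = 0 (L = (-4 + 4)*3 = 0*3 = 0)
T = 64 (T = 4*(6 + 2*5) = 4*(6 + 10) = 4*16 = 64)
L*T - 1 = 0*64 - 1 = 0 - 1 = -1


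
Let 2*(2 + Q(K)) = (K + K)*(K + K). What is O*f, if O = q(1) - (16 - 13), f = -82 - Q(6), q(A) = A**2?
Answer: 304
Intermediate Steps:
Q(K) = -2 + 2*K**2 (Q(K) = -2 + ((K + K)*(K + K))/2 = -2 + ((2*K)*(2*K))/2 = -2 + (4*K**2)/2 = -2 + 2*K**2)
f = -152 (f = -82 - (-2 + 2*6**2) = -82 - (-2 + 2*36) = -82 - (-2 + 72) = -82 - 1*70 = -82 - 70 = -152)
O = -2 (O = 1**2 - (16 - 13) = 1 - 1*3 = 1 - 3 = -2)
O*f = -2*(-152) = 304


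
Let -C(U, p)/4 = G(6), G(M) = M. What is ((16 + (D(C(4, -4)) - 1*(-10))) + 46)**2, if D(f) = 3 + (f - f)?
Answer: 5625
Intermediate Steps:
C(U, p) = -24 (C(U, p) = -4*6 = -24)
D(f) = 3 (D(f) = 3 + 0 = 3)
((16 + (D(C(4, -4)) - 1*(-10))) + 46)**2 = ((16 + (3 - 1*(-10))) + 46)**2 = ((16 + (3 + 10)) + 46)**2 = ((16 + 13) + 46)**2 = (29 + 46)**2 = 75**2 = 5625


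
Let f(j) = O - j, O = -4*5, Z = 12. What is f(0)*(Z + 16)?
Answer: -560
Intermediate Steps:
O = -20
f(j) = -20 - j
f(0)*(Z + 16) = (-20 - 1*0)*(12 + 16) = (-20 + 0)*28 = -20*28 = -560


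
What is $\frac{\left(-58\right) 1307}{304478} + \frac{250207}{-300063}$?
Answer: $- \frac{49464551362}{45681291057} \approx -1.0828$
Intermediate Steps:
$\frac{\left(-58\right) 1307}{304478} + \frac{250207}{-300063} = \left(-75806\right) \frac{1}{304478} + 250207 \left(- \frac{1}{300063}\right) = - \frac{37903}{152239} - \frac{250207}{300063} = - \frac{49464551362}{45681291057}$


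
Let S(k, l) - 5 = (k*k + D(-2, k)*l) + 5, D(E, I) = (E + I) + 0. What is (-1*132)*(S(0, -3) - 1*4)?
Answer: -1584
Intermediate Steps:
D(E, I) = E + I
S(k, l) = 10 + k² + l*(-2 + k) (S(k, l) = 5 + ((k*k + (-2 + k)*l) + 5) = 5 + ((k² + l*(-2 + k)) + 5) = 5 + (5 + k² + l*(-2 + k)) = 10 + k² + l*(-2 + k))
(-1*132)*(S(0, -3) - 1*4) = (-1*132)*((10 + 0² - 3*(-2 + 0)) - 1*4) = -132*((10 + 0 - 3*(-2)) - 4) = -132*((10 + 0 + 6) - 4) = -132*(16 - 4) = -132*12 = -1584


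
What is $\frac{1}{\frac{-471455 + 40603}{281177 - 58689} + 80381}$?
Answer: $\frac{55622}{4470844269} \approx 1.2441 \cdot 10^{-5}$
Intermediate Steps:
$\frac{1}{\frac{-471455 + 40603}{281177 - 58689} + 80381} = \frac{1}{- \frac{430852}{222488} + 80381} = \frac{1}{\left(-430852\right) \frac{1}{222488} + 80381} = \frac{1}{- \frac{107713}{55622} + 80381} = \frac{1}{\frac{4470844269}{55622}} = \frac{55622}{4470844269}$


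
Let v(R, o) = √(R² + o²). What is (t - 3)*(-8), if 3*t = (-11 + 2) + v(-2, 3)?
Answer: 48 - 8*√13/3 ≈ 38.385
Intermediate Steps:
t = -3 + √13/3 (t = ((-11 + 2) + √((-2)² + 3²))/3 = (-9 + √(4 + 9))/3 = (-9 + √13)/3 = -3 + √13/3 ≈ -1.7981)
(t - 3)*(-8) = ((-3 + √13/3) - 3)*(-8) = (-6 + √13/3)*(-8) = 48 - 8*√13/3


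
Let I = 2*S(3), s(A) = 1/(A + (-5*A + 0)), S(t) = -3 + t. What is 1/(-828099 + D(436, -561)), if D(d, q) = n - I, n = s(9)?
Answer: -36/29811565 ≈ -1.2076e-6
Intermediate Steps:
s(A) = -1/(4*A) (s(A) = 1/(A - 5*A) = 1/(-4*A) = -1/(4*A))
n = -1/36 (n = -1/4/9 = -1/4*1/9 = -1/36 ≈ -0.027778)
I = 0 (I = 2*(-3 + 3) = 2*0 = 0)
D(d, q) = -1/36 (D(d, q) = -1/36 - 1*0 = -1/36 + 0 = -1/36)
1/(-828099 + D(436, -561)) = 1/(-828099 - 1/36) = 1/(-29811565/36) = -36/29811565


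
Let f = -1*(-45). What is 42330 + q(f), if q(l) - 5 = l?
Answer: 42380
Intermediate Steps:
f = 45
q(l) = 5 + l
42330 + q(f) = 42330 + (5 + 45) = 42330 + 50 = 42380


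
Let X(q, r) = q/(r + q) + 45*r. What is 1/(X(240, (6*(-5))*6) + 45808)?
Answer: 1/37712 ≈ 2.6517e-5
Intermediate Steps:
X(q, r) = 45*r + q/(q + r) (X(q, r) = q/(q + r) + 45*r = 45*r + q/(q + r))
1/(X(240, (6*(-5))*6) + 45808) = 1/((240 + 45*((6*(-5))*6)² + 45*240*((6*(-5))*6))/(240 + (6*(-5))*6) + 45808) = 1/((240 + 45*(-30*6)² + 45*240*(-30*6))/(240 - 30*6) + 45808) = 1/((240 + 45*(-180)² + 45*240*(-180))/(240 - 180) + 45808) = 1/((240 + 45*32400 - 1944000)/60 + 45808) = 1/((240 + 1458000 - 1944000)/60 + 45808) = 1/((1/60)*(-485760) + 45808) = 1/(-8096 + 45808) = 1/37712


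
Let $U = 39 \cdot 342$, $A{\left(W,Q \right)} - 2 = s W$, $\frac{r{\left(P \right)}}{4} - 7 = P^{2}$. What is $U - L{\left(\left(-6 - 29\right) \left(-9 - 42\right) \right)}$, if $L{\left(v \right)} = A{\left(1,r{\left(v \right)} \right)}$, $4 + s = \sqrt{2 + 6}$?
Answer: $13340 - 2 \sqrt{2} \approx 13337.0$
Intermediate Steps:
$s = -4 + 2 \sqrt{2}$ ($s = -4 + \sqrt{2 + 6} = -4 + \sqrt{8} = -4 + 2 \sqrt{2} \approx -1.1716$)
$r{\left(P \right)} = 28 + 4 P^{2}$
$A{\left(W,Q \right)} = 2 + W \left(-4 + 2 \sqrt{2}\right)$ ($A{\left(W,Q \right)} = 2 + \left(-4 + 2 \sqrt{2}\right) W = 2 + W \left(-4 + 2 \sqrt{2}\right)$)
$L{\left(v \right)} = -2 + 2 \sqrt{2}$ ($L{\left(v \right)} = 2 - 2 \left(2 - \sqrt{2}\right) = 2 - \left(4 - 2 \sqrt{2}\right) = -2 + 2 \sqrt{2}$)
$U = 13338$
$U - L{\left(\left(-6 - 29\right) \left(-9 - 42\right) \right)} = 13338 - \left(-2 + 2 \sqrt{2}\right) = 13338 + \left(2 - 2 \sqrt{2}\right) = 13340 - 2 \sqrt{2}$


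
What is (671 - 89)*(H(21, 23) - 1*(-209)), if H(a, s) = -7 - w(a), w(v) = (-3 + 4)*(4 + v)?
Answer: 103014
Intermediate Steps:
w(v) = 4 + v (w(v) = 1*(4 + v) = 4 + v)
H(a, s) = -11 - a (H(a, s) = -7 - (4 + a) = -7 + (-4 - a) = -11 - a)
(671 - 89)*(H(21, 23) - 1*(-209)) = (671 - 89)*((-11 - 1*21) - 1*(-209)) = 582*((-11 - 21) + 209) = 582*(-32 + 209) = 582*177 = 103014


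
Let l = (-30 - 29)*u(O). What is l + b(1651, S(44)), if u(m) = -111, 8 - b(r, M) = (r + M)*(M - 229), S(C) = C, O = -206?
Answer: 320132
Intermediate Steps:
b(r, M) = 8 - (-229 + M)*(M + r) (b(r, M) = 8 - (r + M)*(M - 229) = 8 - (M + r)*(-229 + M) = 8 - (-229 + M)*(M + r))
l = 6549 (l = (-30 - 29)*(-111) = -59*(-111) = 6549)
l + b(1651, S(44)) = 6549 + (8 - 1*44² + 229*44 + 229*1651 - 1*44*1651) = 6549 + (8 - 1*1936 + 10076 + 378079 - 72644) = 6549 + (8 - 1936 + 10076 + 378079 - 72644) = 6549 + 313583 = 320132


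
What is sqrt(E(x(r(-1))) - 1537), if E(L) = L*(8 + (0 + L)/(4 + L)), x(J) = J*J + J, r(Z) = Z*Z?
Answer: I*sqrt(13683)/3 ≈ 38.991*I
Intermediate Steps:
r(Z) = Z**2
x(J) = J + J**2 (x(J) = J**2 + J = J + J**2)
E(L) = L*(8 + L/(4 + L))
sqrt(E(x(r(-1))) - 1537) = sqrt(((-1)**2*(1 + (-1)**2))*(32 + 9*((-1)**2*(1 + (-1)**2)))/(4 + (-1)**2*(1 + (-1)**2)) - 1537) = sqrt((1*(1 + 1))*(32 + 9*(1*(1 + 1)))/(4 + 1*(1 + 1)) - 1537) = sqrt((1*2)*(32 + 9*(1*2))/(4 + 1*2) - 1537) = sqrt(2*(32 + 9*2)/(4 + 2) - 1537) = sqrt(2*(32 + 18)/6 - 1537) = sqrt(2*(1/6)*50 - 1537) = sqrt(50/3 - 1537) = sqrt(-4561/3) = I*sqrt(13683)/3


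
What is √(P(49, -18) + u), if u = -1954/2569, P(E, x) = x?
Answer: 2*I*√30953881/2569 ≈ 4.3314*I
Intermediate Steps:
u = -1954/2569 (u = -1954*1/2569 = -1954/2569 ≈ -0.76061)
√(P(49, -18) + u) = √(-18 - 1954/2569) = √(-48196/2569) = 2*I*√30953881/2569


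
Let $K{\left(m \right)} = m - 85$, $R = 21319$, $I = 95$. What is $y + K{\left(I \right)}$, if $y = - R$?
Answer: $-21309$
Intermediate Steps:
$y = -21319$ ($y = \left(-1\right) 21319 = -21319$)
$K{\left(m \right)} = -85 + m$ ($K{\left(m \right)} = m - 85 = -85 + m$)
$y + K{\left(I \right)} = -21319 + \left(-85 + 95\right) = -21319 + 10 = -21309$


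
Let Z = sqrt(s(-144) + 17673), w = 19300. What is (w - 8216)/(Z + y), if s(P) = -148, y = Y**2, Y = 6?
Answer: -399024/16229 + 55420*sqrt(701)/16229 ≈ 65.827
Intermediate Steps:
y = 36 (y = 6**2 = 36)
Z = 5*sqrt(701) (Z = sqrt(-148 + 17673) = sqrt(17525) = 5*sqrt(701) ≈ 132.38)
(w - 8216)/(Z + y) = (19300 - 8216)/(5*sqrt(701) + 36) = 11084/(36 + 5*sqrt(701))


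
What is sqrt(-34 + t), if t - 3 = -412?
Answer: I*sqrt(443) ≈ 21.048*I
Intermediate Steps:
t = -409 (t = 3 - 412 = -409)
sqrt(-34 + t) = sqrt(-34 - 409) = sqrt(-443) = I*sqrt(443)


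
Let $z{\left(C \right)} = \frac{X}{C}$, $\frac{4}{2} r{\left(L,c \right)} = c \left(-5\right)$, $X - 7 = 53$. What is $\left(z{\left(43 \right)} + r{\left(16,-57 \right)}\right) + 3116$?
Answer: $\frac{280351}{86} \approx 3259.9$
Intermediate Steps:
$X = 60$ ($X = 7 + 53 = 60$)
$r{\left(L,c \right)} = - \frac{5 c}{2}$ ($r{\left(L,c \right)} = \frac{c \left(-5\right)}{2} = \frac{\left(-5\right) c}{2} = - \frac{5 c}{2}$)
$z{\left(C \right)} = \frac{60}{C}$
$\left(z{\left(43 \right)} + r{\left(16,-57 \right)}\right) + 3116 = \left(\frac{60}{43} - - \frac{285}{2}\right) + 3116 = \left(60 \cdot \frac{1}{43} + \frac{285}{2}\right) + 3116 = \left(\frac{60}{43} + \frac{285}{2}\right) + 3116 = \frac{12375}{86} + 3116 = \frac{280351}{86}$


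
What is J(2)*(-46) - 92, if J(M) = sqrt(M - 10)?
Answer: -92 - 92*I*sqrt(2) ≈ -92.0 - 130.11*I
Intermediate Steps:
J(M) = sqrt(-10 + M)
J(2)*(-46) - 92 = sqrt(-10 + 2)*(-46) - 92 = sqrt(-8)*(-46) - 92 = (2*I*sqrt(2))*(-46) - 92 = -92*I*sqrt(2) - 92 = -92 - 92*I*sqrt(2)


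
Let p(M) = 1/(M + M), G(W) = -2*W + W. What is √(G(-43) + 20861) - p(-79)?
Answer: 1/158 + 2*√5226 ≈ 144.59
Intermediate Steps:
G(W) = -W
p(M) = 1/(2*M)
√(G(-43) + 20861) - p(-79) = √(-1*(-43) + 20861) - 1/(2*(-79)) = √(43 + 20861) - (-1)/(2*79) = √20904 - 1*(-1/158) = 2*√5226 + 1/158 = 1/158 + 2*√5226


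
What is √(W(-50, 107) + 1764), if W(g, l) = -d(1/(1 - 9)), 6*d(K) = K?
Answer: √254019/12 ≈ 42.000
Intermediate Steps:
d(K) = K/6
W(g, l) = 1/48 (W(g, l) = -1/(6*(1 - 9)) = -1/(6*(-8)) = -(-1)/(6*8) = -1*(-1/48) = 1/48)
√(W(-50, 107) + 1764) = √(1/48 + 1764) = √(84673/48) = √254019/12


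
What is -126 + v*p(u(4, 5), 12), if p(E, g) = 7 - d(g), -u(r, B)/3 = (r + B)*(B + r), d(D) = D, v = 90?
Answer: -576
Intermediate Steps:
u(r, B) = -3*(B + r)**2 (u(r, B) = -3*(r + B)*(B + r) = -3*(B + r)*(B + r) = -3*(B + r)**2)
p(E, g) = 7 - g
-126 + v*p(u(4, 5), 12) = -126 + 90*(7 - 1*12) = -126 + 90*(7 - 12) = -126 + 90*(-5) = -126 - 450 = -576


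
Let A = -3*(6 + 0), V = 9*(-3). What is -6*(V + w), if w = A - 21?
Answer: 396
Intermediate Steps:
V = -27
A = -18 (A = -3*6 = -18)
w = -39 (w = -18 - 21 = -39)
-6*(V + w) = -6*(-27 - 39) = -6*(-66) = 396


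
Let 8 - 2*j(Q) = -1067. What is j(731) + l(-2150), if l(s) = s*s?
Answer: 9246075/2 ≈ 4.6230e+6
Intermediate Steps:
j(Q) = 1075/2 (j(Q) = 4 - ½*(-1067) = 4 + 1067/2 = 1075/2)
l(s) = s²
j(731) + l(-2150) = 1075/2 + (-2150)² = 1075/2 + 4622500 = 9246075/2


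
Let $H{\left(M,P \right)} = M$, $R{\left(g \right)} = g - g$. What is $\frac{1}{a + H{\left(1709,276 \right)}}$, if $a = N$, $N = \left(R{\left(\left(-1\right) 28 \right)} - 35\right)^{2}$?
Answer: $\frac{1}{2934} \approx 0.00034083$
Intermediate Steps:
$R{\left(g \right)} = 0$
$N = 1225$ ($N = \left(0 - 35\right)^{2} = \left(-35\right)^{2} = 1225$)
$a = 1225$
$\frac{1}{a + H{\left(1709,276 \right)}} = \frac{1}{1225 + 1709} = \frac{1}{2934}$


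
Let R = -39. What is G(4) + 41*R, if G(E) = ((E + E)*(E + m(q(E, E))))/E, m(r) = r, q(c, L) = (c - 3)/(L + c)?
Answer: -6363/4 ≈ -1590.8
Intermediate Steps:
q(c, L) = (-3 + c)/(L + c)
G(E) = 2*E + (-3 + E)/E (G(E) = ((E + E)*(E + (-3 + E)/(E + E)))/E = ((2*E)*(E + (-3 + E)/((2*E))))/E = ((2*E)*(E + (1/(2*E))*(-3 + E)))/E = ((2*E)*(E + (-3 + E)/(2*E)))/E = (2*E*(E + (-3 + E)/(2*E)))/E = 2*E + (-3 + E)/E)
G(4) + 41*R = (1 - 3/4 + 2*4) + 41*(-39) = (1 - 3*¼ + 8) - 1599 = (1 - ¾ + 8) - 1599 = 33/4 - 1599 = -6363/4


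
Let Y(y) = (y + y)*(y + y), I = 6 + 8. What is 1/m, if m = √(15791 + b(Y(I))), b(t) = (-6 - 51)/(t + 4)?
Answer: 2*√2451320447/12443251 ≈ 0.0079579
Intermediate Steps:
I = 14
Y(y) = 4*y² (Y(y) = (2*y)*(2*y) = 4*y²)
b(t) = -57/(4 + t)
m = √2451320447/394 (m = √(15791 - 57/(4 + 4*14²)) = √(15791 - 57/(4 + 4*196)) = √(15791 - 57/(4 + 784)) = √(15791 - 57/788) = √(12443251/788) = √2451320447/394 ≈ 125.66)
1/m = 1/(√2451320447/394) = 2*√2451320447/12443251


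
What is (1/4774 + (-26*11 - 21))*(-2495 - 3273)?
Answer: 603834204/341 ≈ 1.7708e+6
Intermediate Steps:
(1/4774 + (-26*11 - 21))*(-2495 - 3273) = (1/4774 + (-286 - 21))*(-5768) = (1/4774 - 307)*(-5768) = -1465617/4774*(-5768) = 603834204/341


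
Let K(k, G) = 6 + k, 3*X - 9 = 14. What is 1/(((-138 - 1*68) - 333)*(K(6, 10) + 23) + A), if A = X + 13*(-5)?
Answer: -3/56767 ≈ -5.2848e-5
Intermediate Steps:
X = 23/3 (X = 3 + (1/3)*14 = 3 + 14/3 = 23/3 ≈ 7.6667)
A = -172/3 (A = 23/3 + 13*(-5) = 23/3 - 65 = -172/3 ≈ -57.333)
1/(((-138 - 1*68) - 333)*(K(6, 10) + 23) + A) = 1/(((-138 - 1*68) - 333)*((6 + 6) + 23) - 172/3) = 1/(((-138 - 68) - 333)*(12 + 23) - 172/3) = 1/((-206 - 333)*35 - 172/3) = 1/(-539*35 - 172/3) = 1/(-18865 - 172/3) = 1/(-56767/3) = -3/56767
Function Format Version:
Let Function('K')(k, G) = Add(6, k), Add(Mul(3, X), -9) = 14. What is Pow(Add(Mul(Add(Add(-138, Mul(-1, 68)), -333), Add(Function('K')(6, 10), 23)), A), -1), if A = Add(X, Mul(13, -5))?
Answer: Rational(-3, 56767) ≈ -5.2848e-5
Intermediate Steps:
X = Rational(23, 3) (X = Add(3, Mul(Rational(1, 3), 14)) = Add(3, Rational(14, 3)) = Rational(23, 3) ≈ 7.6667)
A = Rational(-172, 3) (A = Add(Rational(23, 3), Mul(13, -5)) = Add(Rational(23, 3), -65) = Rational(-172, 3) ≈ -57.333)
Pow(Add(Mul(Add(Add(-138, Mul(-1, 68)), -333), Add(Function('K')(6, 10), 23)), A), -1) = Pow(Add(Mul(Add(Add(-138, Mul(-1, 68)), -333), Add(Add(6, 6), 23)), Rational(-172, 3)), -1) = Pow(Add(Mul(Add(Add(-138, -68), -333), Add(12, 23)), Rational(-172, 3)), -1) = Pow(Add(Mul(Add(-206, -333), 35), Rational(-172, 3)), -1) = Pow(Add(Mul(-539, 35), Rational(-172, 3)), -1) = Pow(Add(-18865, Rational(-172, 3)), -1) = Pow(Rational(-56767, 3), -1) = Rational(-3, 56767)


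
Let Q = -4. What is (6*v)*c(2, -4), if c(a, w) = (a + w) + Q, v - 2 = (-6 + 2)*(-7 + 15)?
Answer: 1080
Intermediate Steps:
v = -30 (v = 2 + (-6 + 2)*(-7 + 15) = 2 - 4*8 = 2 - 32 = -30)
c(a, w) = -4 + a + w (c(a, w) = (a + w) - 4 = -4 + a + w)
(6*v)*c(2, -4) = (6*(-30))*(-4 + 2 - 4) = -180*(-6) = 1080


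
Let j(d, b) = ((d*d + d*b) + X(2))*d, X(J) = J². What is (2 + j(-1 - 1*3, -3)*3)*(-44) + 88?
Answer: 16896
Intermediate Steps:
j(d, b) = d*(4 + d² + b*d) (j(d, b) = ((d*d + d*b) + 2²)*d = ((d² + b*d) + 4)*d = (4 + d² + b*d)*d = d*(4 + d² + b*d))
(2 + j(-1 - 1*3, -3)*3)*(-44) + 88 = (2 + ((-1 - 1*3)*(4 + (-1 - 1*3)² - 3*(-1 - 1*3)))*3)*(-44) + 88 = (2 + ((-1 - 3)*(4 + (-1 - 3)² - 3*(-1 - 3)))*3)*(-44) + 88 = (2 - 4*(4 + (-4)² - 3*(-4))*3)*(-44) + 88 = (2 - 4*(4 + 16 + 12)*3)*(-44) + 88 = (2 - 4*32*3)*(-44) + 88 = (2 - 128*3)*(-44) + 88 = (2 - 384)*(-44) + 88 = -382*(-44) + 88 = 16808 + 88 = 16896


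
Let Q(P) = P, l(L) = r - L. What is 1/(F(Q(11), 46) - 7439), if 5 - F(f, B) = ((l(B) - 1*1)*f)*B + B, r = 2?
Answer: 1/15290 ≈ 6.5402e-5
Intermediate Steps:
l(L) = 2 - L
F(f, B) = 5 - B - B*f*(1 - B) (F(f, B) = 5 - ((((2 - B) - 1*1)*f)*B + B) = 5 - ((((2 - B) - 1)*f)*B + B) = 5 - (((1 - B)*f)*B + B) = 5 - ((f*(1 - B))*B + B) = 5 - (B*f*(1 - B) + B) = 5 - (B + B*f*(1 - B)) = 5 + (-B - B*f*(1 - B)) = 5 - B - B*f*(1 - B))
1/(F(Q(11), 46) - 7439) = 1/((5 - 1*46 + 11*46² - 1*46*11) - 7439) = 1/((5 - 46 + 11*2116 - 506) - 7439) = 1/((5 - 46 + 23276 - 506) - 7439) = 1/(22729 - 7439) = 1/15290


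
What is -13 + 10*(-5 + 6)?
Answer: -3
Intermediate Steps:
-13 + 10*(-5 + 6) = -13 + 10*1 = -13 + 10 = -3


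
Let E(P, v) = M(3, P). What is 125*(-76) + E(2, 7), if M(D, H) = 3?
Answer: -9497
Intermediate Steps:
E(P, v) = 3
125*(-76) + E(2, 7) = 125*(-76) + 3 = -9500 + 3 = -9497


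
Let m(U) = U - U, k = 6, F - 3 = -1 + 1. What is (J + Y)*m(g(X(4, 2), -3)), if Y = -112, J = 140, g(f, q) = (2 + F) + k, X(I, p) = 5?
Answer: 0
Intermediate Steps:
F = 3 (F = 3 + (-1 + 1) = 3 + 0 = 3)
g(f, q) = 11 (g(f, q) = (2 + 3) + 6 = 5 + 6 = 11)
m(U) = 0
(J + Y)*m(g(X(4, 2), -3)) = (140 - 112)*0 = 28*0 = 0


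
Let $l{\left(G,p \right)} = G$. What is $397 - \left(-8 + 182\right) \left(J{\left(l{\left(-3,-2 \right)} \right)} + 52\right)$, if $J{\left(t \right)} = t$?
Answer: $-8129$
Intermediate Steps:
$397 - \left(-8 + 182\right) \left(J{\left(l{\left(-3,-2 \right)} \right)} + 52\right) = 397 - \left(-8 + 182\right) \left(-3 + 52\right) = 397 - 174 \cdot 49 = 397 - 8526 = -8129$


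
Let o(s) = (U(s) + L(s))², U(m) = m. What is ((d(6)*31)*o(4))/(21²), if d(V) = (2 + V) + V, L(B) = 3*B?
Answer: 15872/63 ≈ 251.94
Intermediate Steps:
d(V) = 2 + 2*V
o(s) = 16*s² (o(s) = (s + 3*s)² = (4*s)² = 16*s²)
((d(6)*31)*o(4))/(21²) = (((2 + 2*6)*31)*(16*4²))/(21²) = (((2 + 12)*31)*(16*16))/441 = ((14*31)*256)*(1/441) = (434*256)*(1/441) = 111104*(1/441) = 15872/63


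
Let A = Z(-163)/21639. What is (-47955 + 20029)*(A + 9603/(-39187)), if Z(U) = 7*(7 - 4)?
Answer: 1926674222380/282655831 ≈ 6816.3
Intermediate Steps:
Z(U) = 21 (Z(U) = 7*3 = 21)
A = 7/7213 (A = 21/21639 = 21*(1/21639) = 7/7213 ≈ 0.00097047)
(-47955 + 20029)*(A + 9603/(-39187)) = (-47955 + 20029)*(7/7213 + 9603/(-39187)) = -27926*(7/7213 + 9603*(-1/39187)) = -27926*(7/7213 - 9603/39187) = -27926*(-68992130/282655831) = 1926674222380/282655831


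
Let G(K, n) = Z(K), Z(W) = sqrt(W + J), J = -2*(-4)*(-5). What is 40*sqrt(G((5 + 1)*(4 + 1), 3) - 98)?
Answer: 40*sqrt(-98 + I*sqrt(10)) ≈ 6.3879 + 396.03*I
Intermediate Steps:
J = -40 (J = 8*(-5) = -40)
Z(W) = sqrt(-40 + W) (Z(W) = sqrt(W - 40) = sqrt(-40 + W))
G(K, n) = sqrt(-40 + K)
40*sqrt(G((5 + 1)*(4 + 1), 3) - 98) = 40*sqrt(sqrt(-40 + (5 + 1)*(4 + 1)) - 98) = 40*sqrt(sqrt(-40 + 6*5) - 98) = 40*sqrt(sqrt(-40 + 30) - 98) = 40*sqrt(sqrt(-10) - 98) = 40*sqrt(I*sqrt(10) - 98) = 40*sqrt(-98 + I*sqrt(10))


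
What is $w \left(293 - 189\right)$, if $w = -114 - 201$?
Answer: $-32760$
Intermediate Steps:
$w = -315$
$w \left(293 - 189\right) = - 315 \left(293 - 189\right) = \left(-315\right) 104 = -32760$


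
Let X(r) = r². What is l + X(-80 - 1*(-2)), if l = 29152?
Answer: 35236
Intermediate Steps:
l + X(-80 - 1*(-2)) = 29152 + (-80 - 1*(-2))² = 29152 + (-80 + 2)² = 29152 + (-78)² = 29152 + 6084 = 35236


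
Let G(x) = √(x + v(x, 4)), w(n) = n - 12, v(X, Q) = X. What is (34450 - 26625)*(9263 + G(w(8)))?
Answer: 72482975 + 15650*I*√2 ≈ 7.2483e+7 + 22132.0*I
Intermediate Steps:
w(n) = -12 + n
G(x) = √2*√x (G(x) = √(x + x) = √(2*x) = √2*√x)
(34450 - 26625)*(9263 + G(w(8))) = (34450 - 26625)*(9263 + √2*√(-12 + 8)) = 7825*(9263 + √2*√(-4)) = 7825*(9263 + √2*(2*I)) = 7825*(9263 + 2*I*√2) = 72482975 + 15650*I*√2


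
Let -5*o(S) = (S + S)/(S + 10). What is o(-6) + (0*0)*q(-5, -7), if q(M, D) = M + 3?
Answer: ⅗ ≈ 0.60000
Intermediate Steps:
q(M, D) = 3 + M
o(S) = -2*S/(5*(10 + S)) (o(S) = -(S + S)/(5*(S + 10)) = -2*S/(5*(10 + S)))
o(-6) + (0*0)*q(-5, -7) = -2*(-6)/(50 + 5*(-6)) + (0*0)*(3 - 5) = -2*(-6)/(50 - 30) + 0*(-2) = -2*(-6)/20 + 0 = -2*(-6)*1/20 + 0 = ⅗ + 0 = ⅗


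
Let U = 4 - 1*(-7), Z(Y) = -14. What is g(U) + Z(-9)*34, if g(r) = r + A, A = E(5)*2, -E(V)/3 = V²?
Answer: -615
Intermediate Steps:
E(V) = -3*V²
U = 11 (U = 4 + 7 = 11)
A = -150 (A = -3*5²*2 = -3*25*2 = -75*2 = -150)
g(r) = -150 + r (g(r) = r - 150 = -150 + r)
g(U) + Z(-9)*34 = (-150 + 11) - 14*34 = -139 - 476 = -615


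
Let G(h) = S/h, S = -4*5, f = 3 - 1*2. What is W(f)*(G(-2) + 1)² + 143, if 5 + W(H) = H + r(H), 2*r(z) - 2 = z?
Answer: -319/2 ≈ -159.50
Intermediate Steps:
f = 1 (f = 3 - 2 = 1)
r(z) = 1 + z/2
S = -20
G(h) = -20/h
W(H) = -4 + 3*H/2 (W(H) = -5 + (H + (1 + H/2)) = -5 + (1 + 3*H/2) = -4 + 3*H/2)
W(f)*(G(-2) + 1)² + 143 = (-4 + (3/2)*1)*(-20/(-2) + 1)² + 143 = (-4 + 3/2)*(-20*(-½) + 1)² + 143 = -5*(10 + 1)²/2 + 143 = -5/2*11² + 143 = -5/2*121 + 143 = -605/2 + 143 = -319/2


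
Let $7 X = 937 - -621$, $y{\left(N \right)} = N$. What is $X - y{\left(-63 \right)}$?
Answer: $\frac{1999}{7} \approx 285.57$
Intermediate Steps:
$X = \frac{1558}{7}$ ($X = \frac{937 - -621}{7} = \frac{937 + 621}{7} = \frac{1}{7} \cdot 1558 = \frac{1558}{7} \approx 222.57$)
$X - y{\left(-63 \right)} = \frac{1558}{7} - -63 = \frac{1558}{7} + 63 = \frac{1999}{7}$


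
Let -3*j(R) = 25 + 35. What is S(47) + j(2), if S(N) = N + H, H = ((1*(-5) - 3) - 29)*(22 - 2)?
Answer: -713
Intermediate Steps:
j(R) = -20 (j(R) = -(25 + 35)/3 = -1/3*60 = -20)
H = -740 (H = ((-5 - 3) - 29)*20 = (-8 - 29)*20 = -37*20 = -740)
S(N) = -740 + N (S(N) = N - 740 = -740 + N)
S(47) + j(2) = (-740 + 47) - 20 = -693 - 20 = -713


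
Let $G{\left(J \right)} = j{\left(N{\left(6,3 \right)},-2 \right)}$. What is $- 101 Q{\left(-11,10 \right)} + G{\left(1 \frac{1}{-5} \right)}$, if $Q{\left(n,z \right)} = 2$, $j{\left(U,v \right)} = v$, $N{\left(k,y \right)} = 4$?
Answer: $-204$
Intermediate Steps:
$G{\left(J \right)} = -2$
$- 101 Q{\left(-11,10 \right)} + G{\left(1 \frac{1}{-5} \right)} = \left(-101\right) 2 - 2 = -202 - 2 = -204$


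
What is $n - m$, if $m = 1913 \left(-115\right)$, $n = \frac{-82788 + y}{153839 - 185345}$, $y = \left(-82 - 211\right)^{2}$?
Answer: $\frac{6931159409}{31506} \approx 2.2 \cdot 10^{5}$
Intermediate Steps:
$y = 85849$ ($y = \left(-293\right)^{2} = 85849$)
$n = - \frac{3061}{31506}$ ($n = \frac{-82788 + 85849}{153839 - 185345} = \frac{3061}{-31506} = 3061 \left(- \frac{1}{31506}\right) = - \frac{3061}{31506} \approx -0.097156$)
$m = -219995$
$n - m = - \frac{3061}{31506} - -219995 = - \frac{3061}{31506} + 219995 = \frac{6931159409}{31506}$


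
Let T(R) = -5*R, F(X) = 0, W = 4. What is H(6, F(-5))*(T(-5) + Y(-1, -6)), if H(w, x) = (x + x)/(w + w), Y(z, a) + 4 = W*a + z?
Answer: 0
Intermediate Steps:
Y(z, a) = -4 + z + 4*a (Y(z, a) = -4 + (4*a + z) = -4 + (z + 4*a) = -4 + z + 4*a)
H(w, x) = x/w (H(w, x) = (2*x)/((2*w)) = (2*x)*(1/(2*w)) = x/w)
H(6, F(-5))*(T(-5) + Y(-1, -6)) = (0/6)*(-5*(-5) + (-4 - 1 + 4*(-6))) = (0*(⅙))*(25 + (-4 - 1 - 24)) = 0*(25 - 29) = 0*(-4) = 0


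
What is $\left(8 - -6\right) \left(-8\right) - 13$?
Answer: $-125$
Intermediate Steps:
$\left(8 - -6\right) \left(-8\right) - 13 = \left(8 + 6\right) \left(-8\right) - 13 = 14 \left(-8\right) - 13 = -112 - 13 = -125$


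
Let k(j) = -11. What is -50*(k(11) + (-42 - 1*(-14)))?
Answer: 1950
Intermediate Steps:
-50*(k(11) + (-42 - 1*(-14))) = -50*(-11 + (-42 - 1*(-14))) = -50*(-11 + (-42 + 14)) = -50*(-11 - 28) = -50*(-39) = 1950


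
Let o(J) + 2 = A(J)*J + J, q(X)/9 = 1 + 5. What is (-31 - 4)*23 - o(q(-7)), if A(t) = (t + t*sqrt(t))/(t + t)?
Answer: -884 - 81*sqrt(6) ≈ -1082.4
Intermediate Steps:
A(t) = (t + t**(3/2))/(2*t) (A(t) = (t + t**(3/2))/((2*t)) = (t + t**(3/2))*(1/(2*t)) = (t + t**(3/2))/(2*t))
q(X) = 54 (q(X) = 9*(1 + 5) = 9*6 = 54)
o(J) = -2 + J + J*(1/2 + sqrt(J)/2) (o(J) = -2 + ((1/2 + sqrt(J)/2)*J + J) = -2 + (J*(1/2 + sqrt(J)/2) + J) = -2 + (J + J*(1/2 + sqrt(J)/2)) = -2 + J + J*(1/2 + sqrt(J)/2))
(-31 - 4)*23 - o(q(-7)) = (-31 - 4)*23 - (-2 + 54**(3/2)/2 + (3/2)*54) = -35*23 - (-2 + (162*sqrt(6))/2 + 81) = -805 - (-2 + 81*sqrt(6) + 81) = -805 - (79 + 81*sqrt(6)) = -805 + (-79 - 81*sqrt(6)) = -884 - 81*sqrt(6)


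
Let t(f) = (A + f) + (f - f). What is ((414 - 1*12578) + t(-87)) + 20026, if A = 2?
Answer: 7777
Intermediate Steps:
t(f) = 2 + f (t(f) = (2 + f) + (f - f) = (2 + f) + 0 = 2 + f)
((414 - 1*12578) + t(-87)) + 20026 = ((414 - 1*12578) + (2 - 87)) + 20026 = ((414 - 12578) - 85) + 20026 = (-12164 - 85) + 20026 = -12249 + 20026 = 7777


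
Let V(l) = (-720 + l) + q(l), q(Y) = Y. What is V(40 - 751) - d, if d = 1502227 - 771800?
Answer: -732569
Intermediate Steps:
V(l) = -720 + 2*l (V(l) = (-720 + l) + l = -720 + 2*l)
d = 730427
V(40 - 751) - d = (-720 + 2*(40 - 751)) - 1*730427 = (-720 + 2*(-711)) - 730427 = (-720 - 1422) - 730427 = -2142 - 730427 = -732569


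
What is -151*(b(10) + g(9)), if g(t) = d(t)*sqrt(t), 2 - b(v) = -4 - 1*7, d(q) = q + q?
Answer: -10117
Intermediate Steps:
d(q) = 2*q
b(v) = 13 (b(v) = 2 - (-4 - 1*7) = 2 - (-4 - 7) = 2 - 1*(-11) = 2 + 11 = 13)
g(t) = 2*t**(3/2) (g(t) = (2*t)*sqrt(t) = 2*t**(3/2))
-151*(b(10) + g(9)) = -151*(13 + 2*9**(3/2)) = -151*(13 + 2*27) = -151*(13 + 54) = -151*67 = -10117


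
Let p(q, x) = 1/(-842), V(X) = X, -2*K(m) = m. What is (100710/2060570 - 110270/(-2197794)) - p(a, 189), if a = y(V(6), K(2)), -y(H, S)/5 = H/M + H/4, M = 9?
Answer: 1124162622869/11215213112154 ≈ 0.10024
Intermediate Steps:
K(m) = -m/2
y(H, S) = -65*H/36 (y(H, S) = -5*(H/9 + H/4) = -65*H/36)
a = -65/6 (a = -65/36*6 = -65/6 ≈ -10.833)
p(q, x) = -1/842
(100710/2060570 - 110270/(-2197794)) - p(a, 189) = (100710/2060570 - 110270/(-2197794)) - 1*(-1/842) = (100710*(1/2060570) - 110270*(-1/2197794)) + 1/842 = (10071/206057 + 55135/1098897) + 1/842 = 1319290846/13319730537 + 1/842 = 1124162622869/11215213112154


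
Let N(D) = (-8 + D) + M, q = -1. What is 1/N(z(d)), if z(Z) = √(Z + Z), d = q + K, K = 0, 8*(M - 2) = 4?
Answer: -22/129 - 4*I*√2/129 ≈ -0.17054 - 0.043852*I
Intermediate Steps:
M = 5/2 (M = 2 + (⅛)*4 = 2 + ½ = 5/2 ≈ 2.5000)
d = -1 (d = -1 + 0 = -1)
z(Z) = √2*√Z (z(Z) = √(2*Z) = √2*√Z)
N(D) = -11/2 + D (N(D) = (-8 + D) + 5/2 = -11/2 + D)
1/N(z(d)) = 1/(-11/2 + √2*√(-1)) = 1/(-11/2 + √2*I) = 1/(-11/2 + I*√2)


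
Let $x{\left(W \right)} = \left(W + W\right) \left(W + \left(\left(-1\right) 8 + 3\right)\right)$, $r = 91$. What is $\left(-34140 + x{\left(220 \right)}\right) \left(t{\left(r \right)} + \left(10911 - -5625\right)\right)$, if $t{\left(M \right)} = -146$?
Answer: $990939400$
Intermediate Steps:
$x{\left(W \right)} = 2 W \left(-5 + W\right)$ ($x{\left(W \right)} = 2 W \left(W + \left(-8 + 3\right)\right) = 2 W \left(W - 5\right) = 2 W \left(-5 + W\right)$)
$\left(-34140 + x{\left(220 \right)}\right) \left(t{\left(r \right)} + \left(10911 - -5625\right)\right) = \left(-34140 + 2 \cdot 220 \left(-5 + 220\right)\right) \left(-146 + \left(10911 - -5625\right)\right) = \left(-34140 + 2 \cdot 220 \cdot 215\right) \left(-146 + \left(10911 + 5625\right)\right) = \left(-34140 + 94600\right) \left(-146 + 16536\right) = 60460 \cdot 16390 = 990939400$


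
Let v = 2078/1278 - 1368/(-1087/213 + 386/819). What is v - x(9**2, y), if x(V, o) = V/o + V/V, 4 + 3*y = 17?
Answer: 620381350859/2237448915 ≈ 277.27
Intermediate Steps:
y = 13/3 (y = -4/3 + (1/3)*17 = -4/3 + 17/3 = 13/3 ≈ 4.3333)
x(V, o) = 1 + V/o (x(V, o) = V/o + 1 = 1 + V/o)
v = 51110914103/172111455 (v = 2078*(1/1278) - 1368/(-1087*1/213 + 386*(1/819)) = 1039/639 - 1368/(-1087/213 + 386/819) = 1039/639 - 1368/(-269345/58149) = 1039/639 - 1368*(-58149/269345) = 1039/639 + 79547832/269345 = 51110914103/172111455 ≈ 296.96)
v - x(9**2, y) = 51110914103/172111455 - (9**2 + 13/3)/13/3 = 51110914103/172111455 - 3*(81 + 13/3)/13 = 51110914103/172111455 - 3*256/(13*3) = 51110914103/172111455 - 1*256/13 = 51110914103/172111455 - 256/13 = 620381350859/2237448915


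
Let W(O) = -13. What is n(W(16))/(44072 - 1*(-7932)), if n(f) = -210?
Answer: -105/26002 ≈ -0.0040381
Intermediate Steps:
n(W(16))/(44072 - 1*(-7932)) = -210/(44072 - 1*(-7932)) = -210/(44072 + 7932) = -210/52004 = -210*1/52004 = -105/26002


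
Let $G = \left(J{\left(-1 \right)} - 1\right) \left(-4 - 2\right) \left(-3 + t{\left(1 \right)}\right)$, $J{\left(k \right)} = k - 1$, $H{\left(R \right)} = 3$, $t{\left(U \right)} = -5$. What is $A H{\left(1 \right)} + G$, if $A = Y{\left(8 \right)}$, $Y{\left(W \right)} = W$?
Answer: $-120$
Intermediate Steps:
$A = 8$
$J{\left(k \right)} = -1 + k$ ($J{\left(k \right)} = k - 1 = -1 + k$)
$G = -144$ ($G = \left(\left(-1 - 1\right) - 1\right) \left(-4 - 2\right) \left(-3 - 5\right) = \left(-2 - 1\right) \left(\left(-6\right) \left(-8\right)\right) = \left(-3\right) 48 = -144$)
$A H{\left(1 \right)} + G = 8 \cdot 3 - 144 = 24 - 144 = -120$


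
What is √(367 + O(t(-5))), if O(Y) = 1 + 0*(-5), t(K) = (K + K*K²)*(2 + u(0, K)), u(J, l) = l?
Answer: 4*√23 ≈ 19.183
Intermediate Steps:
t(K) = (2 + K)*(K + K³) (t(K) = (K + K*K²)*(2 + K) = (K + K³)*(2 + K) = (2 + K)*(K + K³))
O(Y) = 1 (O(Y) = 1 + 0 = 1)
√(367 + O(t(-5))) = √(367 + 1) = √368 = 4*√23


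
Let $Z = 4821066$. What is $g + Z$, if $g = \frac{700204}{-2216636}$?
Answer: $\frac{2671636938443}{554159} \approx 4.8211 \cdot 10^{6}$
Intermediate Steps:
$g = - \frac{175051}{554159}$ ($g = 700204 \left(- \frac{1}{2216636}\right) = - \frac{175051}{554159} \approx -0.31589$)
$g + Z = - \frac{175051}{554159} + 4821066 = \frac{2671636938443}{554159}$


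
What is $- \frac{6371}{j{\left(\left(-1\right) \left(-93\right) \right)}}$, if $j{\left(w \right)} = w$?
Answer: $- \frac{6371}{93} \approx -68.505$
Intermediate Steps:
$- \frac{6371}{j{\left(\left(-1\right) \left(-93\right) \right)}} = - \frac{6371}{\left(-1\right) \left(-93\right)} = - \frac{6371}{93}$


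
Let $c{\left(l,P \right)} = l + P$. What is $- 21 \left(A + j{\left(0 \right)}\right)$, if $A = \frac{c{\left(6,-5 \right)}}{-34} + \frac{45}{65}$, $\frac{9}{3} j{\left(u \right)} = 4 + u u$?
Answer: $- \frac{18529}{442} \approx -41.921$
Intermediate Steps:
$c{\left(l,P \right)} = P + l$
$j{\left(u \right)} = \frac{4}{3} + \frac{u^{2}}{3}$ ($j{\left(u \right)} = \frac{4 + u u}{3} = \frac{4 + u^{2}}{3} = \frac{4}{3} + \frac{u^{2}}{3}$)
$A = \frac{293}{442}$ ($A = \frac{-5 + 6}{-34} + \frac{45}{65} = 1 \left(- \frac{1}{34}\right) + 45 \cdot \frac{1}{65} = - \frac{1}{34} + \frac{9}{13} = \frac{293}{442} \approx 0.6629$)
$- 21 \left(A + j{\left(0 \right)}\right) = - 21 \left(\frac{293}{442} + \left(\frac{4}{3} + \frac{0^{2}}{3}\right)\right) = - 21 \left(\frac{293}{442} + \left(\frac{4}{3} + \frac{1}{3} \cdot 0\right)\right) = - 21 \left(\frac{293}{442} + \left(\frac{4}{3} + 0\right)\right) = - 21 \left(\frac{293}{442} + \frac{4}{3}\right) = \left(-21\right) \frac{2647}{1326} = - \frac{18529}{442}$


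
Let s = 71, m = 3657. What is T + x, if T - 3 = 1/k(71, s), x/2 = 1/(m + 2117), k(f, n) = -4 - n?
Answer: 646763/216525 ≈ 2.9870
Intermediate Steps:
x = 1/2887 (x = 2/(3657 + 2117) = 2/5774 = 2*(1/5774) = 1/2887 ≈ 0.00034638)
T = 224/75 (T = 3 + 1/(-4 - 1*71) = 3 + 1/(-4 - 71) = 3 + 1/(-75) = 3 - 1/75 = 224/75 ≈ 2.9867)
T + x = 224/75 + 1/2887 = 646763/216525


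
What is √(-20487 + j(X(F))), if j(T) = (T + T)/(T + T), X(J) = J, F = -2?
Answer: I*√20486 ≈ 143.13*I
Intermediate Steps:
j(T) = 1 (j(T) = (2*T)/((2*T)) = (2*T)*(1/(2*T)) = 1)
√(-20487 + j(X(F))) = √(-20487 + 1) = √(-20486) = I*√20486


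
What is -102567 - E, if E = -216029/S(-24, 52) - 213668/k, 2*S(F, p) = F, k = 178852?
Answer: -64691602925/536556 ≈ -1.2057e+5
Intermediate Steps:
S(F, p) = F/2
E = 9658663673/536556 (E = -216029/((½)*(-24)) - 213668/178852 = -216029/(-12) - 213668*1/178852 = -216029*(-1/12) - 53417/44713 = 216029/12 - 53417/44713 = 9658663673/536556 ≈ 18001.)
-102567 - E = -102567 - 1*9658663673/536556 = -102567 - 9658663673/536556 = -64691602925/536556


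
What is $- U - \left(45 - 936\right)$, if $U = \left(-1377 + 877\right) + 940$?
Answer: $451$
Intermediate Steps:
$U = 440$ ($U = -500 + 940 = 440$)
$- U - \left(45 - 936\right) = \left(-1\right) 440 - \left(45 - 936\right) = -440 - \left(45 - 936\right) = -440 - -891 = -440 + 891 = 451$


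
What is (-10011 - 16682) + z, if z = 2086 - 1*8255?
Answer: -32862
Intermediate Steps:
z = -6169 (z = 2086 - 8255 = -6169)
(-10011 - 16682) + z = (-10011 - 16682) - 6169 = -26693 - 6169 = -32862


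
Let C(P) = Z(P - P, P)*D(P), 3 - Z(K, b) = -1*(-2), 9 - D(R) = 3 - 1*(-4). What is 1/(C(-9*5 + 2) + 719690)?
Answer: 1/719692 ≈ 1.3895e-6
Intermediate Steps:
D(R) = 2 (D(R) = 9 - (3 - 1*(-4)) = 9 - (3 + 4) = 9 - 1*7 = 9 - 7 = 2)
Z(K, b) = 1 (Z(K, b) = 3 - (-1)*(-2) = 3 - 1*2 = 3 - 2 = 1)
C(P) = 2 (C(P) = 1*2 = 2)
1/(C(-9*5 + 2) + 719690) = 1/(2 + 719690) = 1/719692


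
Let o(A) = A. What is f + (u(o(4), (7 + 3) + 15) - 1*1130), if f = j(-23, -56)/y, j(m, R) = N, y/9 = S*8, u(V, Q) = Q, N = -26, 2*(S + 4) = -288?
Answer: -5887427/5328 ≈ -1105.0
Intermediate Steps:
S = -148 (S = -4 + (1/2)*(-288) = -4 - 144 = -148)
y = -10656 (y = 9*(-148*8) = 9*(-1184) = -10656)
j(m, R) = -26
f = 13/5328 (f = -26/(-10656) = -26*(-1/10656) = 13/5328 ≈ 0.0024399)
f + (u(o(4), (7 + 3) + 15) - 1*1130) = 13/5328 + (((7 + 3) + 15) - 1*1130) = 13/5328 + ((10 + 15) - 1130) = 13/5328 + (25 - 1130) = 13/5328 - 1105 = -5887427/5328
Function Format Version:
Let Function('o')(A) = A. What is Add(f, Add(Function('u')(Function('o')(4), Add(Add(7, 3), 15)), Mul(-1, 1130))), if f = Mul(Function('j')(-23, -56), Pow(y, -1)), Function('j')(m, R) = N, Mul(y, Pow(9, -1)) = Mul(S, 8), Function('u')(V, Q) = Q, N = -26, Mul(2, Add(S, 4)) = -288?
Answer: Rational(-5887427, 5328) ≈ -1105.0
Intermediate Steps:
S = -148 (S = Add(-4, Mul(Rational(1, 2), -288)) = Add(-4, -144) = -148)
y = -10656 (y = Mul(9, Mul(-148, 8)) = Mul(9, -1184) = -10656)
Function('j')(m, R) = -26
f = Rational(13, 5328) (f = Mul(-26, Pow(-10656, -1)) = Mul(-26, Rational(-1, 10656)) = Rational(13, 5328) ≈ 0.0024399)
Add(f, Add(Function('u')(Function('o')(4), Add(Add(7, 3), 15)), Mul(-1, 1130))) = Add(Rational(13, 5328), Add(Add(Add(7, 3), 15), Mul(-1, 1130))) = Add(Rational(13, 5328), Add(Add(10, 15), -1130)) = Add(Rational(13, 5328), Add(25, -1130)) = Add(Rational(13, 5328), -1105) = Rational(-5887427, 5328)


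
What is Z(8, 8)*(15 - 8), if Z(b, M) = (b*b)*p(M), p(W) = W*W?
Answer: 28672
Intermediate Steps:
p(W) = W²
Z(b, M) = M²*b² (Z(b, M) = (b*b)*M² = b²*M² = M²*b²)
Z(8, 8)*(15 - 8) = (8²*8²)*(15 - 8) = (64*64)*7 = 4096*7 = 28672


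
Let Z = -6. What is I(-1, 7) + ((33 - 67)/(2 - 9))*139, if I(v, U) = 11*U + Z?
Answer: 5223/7 ≈ 746.14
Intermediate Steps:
I(v, U) = -6 + 11*U (I(v, U) = 11*U - 6 = -6 + 11*U)
I(-1, 7) + ((33 - 67)/(2 - 9))*139 = (-6 + 11*7) + ((33 - 67)/(2 - 9))*139 = (-6 + 77) - 34/(-7)*139 = 71 - 34*(-1/7)*139 = 71 + (34/7)*139 = 71 + 4726/7 = 5223/7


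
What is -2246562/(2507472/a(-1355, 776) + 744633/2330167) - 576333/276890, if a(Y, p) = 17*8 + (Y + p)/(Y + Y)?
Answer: -60465118507855582625259/487152270933050470670 ≈ -124.12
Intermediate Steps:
a(Y, p) = 136 + (Y + p)/(2*Y) (a(Y, p) = 136 + (Y + p)/((2*Y)) = 136 + (Y + p)*(1/(2*Y)) = 136 + (Y + p)/(2*Y))
-2246562/(2507472/a(-1355, 776) + 744633/2330167) - 576333/276890 = -2246562/(2507472/(((½)*(776 + 273*(-1355))/(-1355))) + 744633/2330167) - 576333/276890 = -2246562/(2507472/(((½)*(-1/1355)*(776 - 369915))) + 744633*(1/2330167)) - 576333*1/276890 = -2246562/(2507472/(((½)*(-1/1355)*(-369139))) + 744633/2330167) - 576333/276890 = -2246562/(2507472/(369139/2710) + 744633/2330167) - 576333/276890 = -2246562/(2507472*(2710/369139) + 744633/2330167) - 576333/276890 = -2246562/(6795249120/369139 + 744633/2330167) - 576333/276890 = -2246562/15834340129284027/860155516213 - 576333/276890 = -2246562*860155516213/15834340129284027 - 576333/276890 = -214710299646056634/1759371125476003 - 576333/276890 = -60465118507855582625259/487152270933050470670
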